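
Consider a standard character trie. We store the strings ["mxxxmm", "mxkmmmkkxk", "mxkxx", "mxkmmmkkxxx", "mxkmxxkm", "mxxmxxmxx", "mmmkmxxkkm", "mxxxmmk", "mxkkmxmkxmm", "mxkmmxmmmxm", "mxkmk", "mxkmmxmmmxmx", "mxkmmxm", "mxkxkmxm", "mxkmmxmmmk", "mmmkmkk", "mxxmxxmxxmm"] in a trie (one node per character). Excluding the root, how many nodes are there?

63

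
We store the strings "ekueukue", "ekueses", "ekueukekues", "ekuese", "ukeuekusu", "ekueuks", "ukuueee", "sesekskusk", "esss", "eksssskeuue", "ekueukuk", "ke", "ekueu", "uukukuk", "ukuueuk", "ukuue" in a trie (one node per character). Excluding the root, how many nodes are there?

64

Insert word by word; a character creates a node only if that edge doesn't already exist:
  "ekueukue" → 8 new (e, k, u, e, u, k, u, e)
  "ekueses" → prefix "ekue" already present; 3 new (s, e, s)
  "ekueukekues" → prefix "ekueuk" already present; 5 new (e, k, u, e, s)
  "ekuese" → prefix "ekuese" already present; 0 new (none)
  "ukeuekusu" → 9 new (u, k, e, u, e, k, u, s, u)
  "ekueuks" → prefix "ekueuk" already present; 1 new (s)
  "ukuueee" → prefix "uk" already present; 5 new (u, u, e, e, e)
  "sesekskusk" → 10 new (s, e, s, e, k, s, k, u, s, k)
  "esss" → prefix "e" already present; 3 new (s, s, s)
  "eksssskeuue" → prefix "ek" already present; 9 new (s, s, s, s, k, e, u, u, e)
  "ekueukuk" → prefix "ekueuku" already present; 1 new (k)
  "ke" → 2 new (k, e)
  "ekueu" → prefix "ekueu" already present; 0 new (none)
  "uukukuk" → prefix "u" already present; 6 new (u, k, u, k, u, k)
  "ukuueuk" → prefix "ukuue" already present; 2 new (u, k)
  "ukuue" → prefix "ukuue" already present; 0 new (none)
Total nodes = 8 + 3 + 5 + 0 + 9 + 1 + 5 + 10 + 3 + 9 + 1 + 2 + 0 + 6 + 2 + 0 = 64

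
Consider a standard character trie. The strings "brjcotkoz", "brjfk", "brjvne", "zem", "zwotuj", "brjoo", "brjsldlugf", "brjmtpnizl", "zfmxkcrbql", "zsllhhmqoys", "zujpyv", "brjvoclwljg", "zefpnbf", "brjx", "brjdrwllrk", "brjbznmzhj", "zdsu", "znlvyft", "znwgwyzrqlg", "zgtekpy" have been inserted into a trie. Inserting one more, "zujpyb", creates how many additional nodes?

1

Walking "zujpyb" from the root, the first 5 characters ("zujpy") follow existing edges; "b" is the first miss.
Each of the 1 remaining characters creates one node.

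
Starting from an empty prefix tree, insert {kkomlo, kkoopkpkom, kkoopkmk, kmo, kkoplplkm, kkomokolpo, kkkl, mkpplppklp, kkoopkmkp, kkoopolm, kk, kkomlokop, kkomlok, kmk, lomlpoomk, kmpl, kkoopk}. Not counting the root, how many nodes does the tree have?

Count nodes per top-level branch (shared prefixes stored once):
  'k'-branch (kk, kkkl, kkomlo, kkomlok, kkomlokop, kkomokolpo, kkoopk, kkoopkmk, kkoopkmkp, kkoopkpkom, kkoopolm, kkoplplkm, kmk, kmo, kmpl): 41 nodes
  'l'-branch (lomlpoomk): 9 nodes
  'm'-branch (mkpplppklp): 10 nodes
Sum: 60

60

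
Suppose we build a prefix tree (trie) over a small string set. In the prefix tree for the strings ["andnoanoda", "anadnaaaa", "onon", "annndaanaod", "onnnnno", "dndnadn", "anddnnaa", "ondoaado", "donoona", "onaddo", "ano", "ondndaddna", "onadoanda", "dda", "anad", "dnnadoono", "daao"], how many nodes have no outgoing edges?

16

A leaf is a node with no children — equivalently, the end of a word that is not a proper prefix of any other stored word.
Those words: "anadnaaaa", "anddnnaa", "andnoanoda", "annndaanaod", "ano", "daao", "dda", "dndnadn", "dnnadoono", "donoona", "onaddo", "onadoanda", "ondndaddna", "ondoaado", "onnnnno", "onon"
Leaf count: 16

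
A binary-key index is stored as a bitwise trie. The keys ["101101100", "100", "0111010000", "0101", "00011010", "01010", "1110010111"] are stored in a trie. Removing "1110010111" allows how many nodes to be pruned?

9

A node on "1110010111"'s path can go only if nothing else ends at it or branches off below it.
The suffix "110010111" (9 nodes) is used only by "1110010111"; the node for "1" still has the child "0", so pruning stops there.
Nodes removed: 9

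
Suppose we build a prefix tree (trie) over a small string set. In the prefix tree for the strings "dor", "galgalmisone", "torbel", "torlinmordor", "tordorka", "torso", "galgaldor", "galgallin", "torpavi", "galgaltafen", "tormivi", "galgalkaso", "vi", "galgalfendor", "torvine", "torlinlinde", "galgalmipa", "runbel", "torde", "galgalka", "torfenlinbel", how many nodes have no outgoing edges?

A leaf is a node with no children — equivalently, the end of a word that is not a proper prefix of any other stored word.
Those words: "dor", "galgaldor", "galgalfendor", "galgalkaso", "galgallin", "galgalmipa", "galgalmisone", "galgaltafen", "runbel", "torbel", "torde", "tordorka", "torfenlinbel", "torlinlinde", "torlinmordor", "tormivi", "torpavi", "torso", "torvine", "vi"
Leaf count: 20

20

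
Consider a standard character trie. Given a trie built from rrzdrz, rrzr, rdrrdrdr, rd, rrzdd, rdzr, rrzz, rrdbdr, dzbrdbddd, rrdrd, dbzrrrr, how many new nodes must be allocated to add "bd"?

No existing word starts with "b", so every character of "bd" needs a new node.
2 − 0 = 2 new nodes.

2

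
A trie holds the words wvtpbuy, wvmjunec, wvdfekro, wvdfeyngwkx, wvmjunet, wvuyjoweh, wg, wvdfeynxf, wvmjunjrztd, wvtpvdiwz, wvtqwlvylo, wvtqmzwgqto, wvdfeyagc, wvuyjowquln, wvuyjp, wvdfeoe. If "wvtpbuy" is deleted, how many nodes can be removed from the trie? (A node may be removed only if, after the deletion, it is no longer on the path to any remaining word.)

3

A node on "wvtpbuy"'s path can go only if nothing else ends at it or branches off below it.
The suffix "buy" (3 nodes) is used only by "wvtpbuy"; the node for "wvtp" still has the child "v", so pruning stops there.
Nodes removed: 3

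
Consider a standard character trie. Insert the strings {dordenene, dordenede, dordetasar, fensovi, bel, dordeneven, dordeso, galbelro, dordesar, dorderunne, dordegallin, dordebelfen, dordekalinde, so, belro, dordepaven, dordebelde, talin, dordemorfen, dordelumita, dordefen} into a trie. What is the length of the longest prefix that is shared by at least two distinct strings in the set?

8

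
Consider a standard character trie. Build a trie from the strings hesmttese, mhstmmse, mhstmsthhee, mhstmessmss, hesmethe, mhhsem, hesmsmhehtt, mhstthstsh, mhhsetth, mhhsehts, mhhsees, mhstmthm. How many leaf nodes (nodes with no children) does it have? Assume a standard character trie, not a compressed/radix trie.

12

Leaves are exactly the stored words that no other stored word extends.
Those words: "hesmethe", "hesmsmhehtt", "hesmttese", "mhhsees", "mhhsehts", "mhhsem", "mhhsetth", "mhstmessmss", "mhstmmse", "mhstmsthhee", "mhstmthm", "mhstthstsh"
Leaf count: 12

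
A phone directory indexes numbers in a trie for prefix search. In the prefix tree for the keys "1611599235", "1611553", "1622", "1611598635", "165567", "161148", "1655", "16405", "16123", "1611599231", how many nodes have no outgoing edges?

9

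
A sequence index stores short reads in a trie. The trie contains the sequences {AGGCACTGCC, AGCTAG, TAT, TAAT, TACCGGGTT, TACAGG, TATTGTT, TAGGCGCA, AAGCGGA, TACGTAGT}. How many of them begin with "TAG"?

Walk to "TAG"; the words in its subtree are exactly those with that prefix.
Words under "TAG": TAGGCGCA
Count: 1

1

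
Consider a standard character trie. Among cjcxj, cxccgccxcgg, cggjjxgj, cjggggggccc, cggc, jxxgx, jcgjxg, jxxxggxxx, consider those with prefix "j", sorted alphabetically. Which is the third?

DFS of the "j" subtree visits, in order: "jcgjxg", "jxxgx", "jxxxggxxx"
Position 3: jxxxggxxx

jxxxggxxx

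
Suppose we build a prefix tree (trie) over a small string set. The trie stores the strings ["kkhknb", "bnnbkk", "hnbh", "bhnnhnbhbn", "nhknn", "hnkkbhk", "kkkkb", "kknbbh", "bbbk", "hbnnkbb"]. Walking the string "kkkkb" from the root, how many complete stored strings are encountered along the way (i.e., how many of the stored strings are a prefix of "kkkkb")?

1

Traverse "kkkkb" character by character; count nodes along the way that are marked as word ends.
Prefixes of the query that are stored words: "kkkkb"
Count: 1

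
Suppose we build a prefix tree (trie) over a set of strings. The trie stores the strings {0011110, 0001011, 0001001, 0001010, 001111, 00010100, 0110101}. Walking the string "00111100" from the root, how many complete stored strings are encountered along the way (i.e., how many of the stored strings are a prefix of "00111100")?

2

Walk "00111100" from the root; an end-of-word marker is hit whenever a stored word is a prefix of "00111100".
Prefixes of the query that are stored words: "001111", "0011110"
Count: 2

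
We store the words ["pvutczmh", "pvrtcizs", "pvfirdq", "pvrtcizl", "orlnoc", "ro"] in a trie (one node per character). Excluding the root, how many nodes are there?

28

Count nodes per top-level branch (shared prefixes stored once):
  'o'-branch (orlnoc): 6 nodes
  'p'-branch (pvfirdq, pvrtcizl, pvrtcizs, pvutczmh): 20 nodes
  'r'-branch (ro): 2 nodes
Sum: 28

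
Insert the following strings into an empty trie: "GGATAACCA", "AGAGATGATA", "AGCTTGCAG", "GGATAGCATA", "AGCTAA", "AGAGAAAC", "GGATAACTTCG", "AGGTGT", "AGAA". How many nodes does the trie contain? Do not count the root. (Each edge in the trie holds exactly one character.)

45

Count nodes per top-level branch (shared prefixes stored once):
  'A'-branch (AGAA, AGAGAAAC, AGAGATGATA, AGCTAA, AGCTTGCAG, AGGTGT): 27 nodes
  'G'-branch (GGATAACCA, GGATAACTTCG, GGATAGCATA): 18 nodes
Sum: 45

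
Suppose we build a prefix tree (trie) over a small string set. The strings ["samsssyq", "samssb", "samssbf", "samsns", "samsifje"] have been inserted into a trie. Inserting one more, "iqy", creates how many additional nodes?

3

No existing word starts with "i", so every character of "iqy" needs a new node.
3 − 0 = 3 new nodes.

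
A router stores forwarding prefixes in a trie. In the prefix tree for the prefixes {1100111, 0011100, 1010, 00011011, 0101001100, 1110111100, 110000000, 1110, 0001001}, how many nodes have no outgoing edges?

8

Leaves are exactly the stored words that no other stored word extends.
Those words: "0001001", "00011011", "0011100", "0101001100", "1010", "110000000", "1100111", "1110111100"
Leaf count: 8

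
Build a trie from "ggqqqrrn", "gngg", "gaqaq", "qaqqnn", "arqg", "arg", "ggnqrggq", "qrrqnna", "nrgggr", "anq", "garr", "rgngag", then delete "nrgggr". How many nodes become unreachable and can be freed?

6

After clearing the end-marker at "nrgggr", prune upward until reaching a node still needed by another word.
No other word shares any prefix with "nrgggr", so all 6 of its nodes go.
Nodes removed: 6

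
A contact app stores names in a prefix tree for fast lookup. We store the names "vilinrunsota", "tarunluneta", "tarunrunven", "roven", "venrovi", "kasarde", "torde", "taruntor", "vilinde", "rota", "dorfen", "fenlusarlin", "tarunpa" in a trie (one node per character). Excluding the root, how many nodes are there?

77

Trace insertions, counting only characters that open a new branch:
  "vilinrunsota" → 12 new (v, i, l, i, n, r, u, n, s, o, t, a)
  "tarunluneta" → 11 new (t, a, r, u, n, l, u, n, e, t, a)
  "tarunrunven" → prefix "tarun" already present; 6 new (r, u, n, v, e, n)
  "roven" → 5 new (r, o, v, e, n)
  "venrovi" → prefix "v" already present; 6 new (e, n, r, o, v, i)
  "kasarde" → 7 new (k, a, s, a, r, d, e)
  "torde" → prefix "t" already present; 4 new (o, r, d, e)
  "taruntor" → prefix "tarun" already present; 3 new (t, o, r)
  "vilinde" → prefix "vilin" already present; 2 new (d, e)
  "rota" → prefix "ro" already present; 2 new (t, a)
  "dorfen" → 6 new (d, o, r, f, e, n)
  "fenlusarlin" → 11 new (f, e, n, l, u, s, a, r, l, i, n)
  "tarunpa" → prefix "tarun" already present; 2 new (p, a)
Total nodes = 12 + 11 + 6 + 5 + 6 + 7 + 4 + 3 + 2 + 2 + 6 + 11 + 2 = 77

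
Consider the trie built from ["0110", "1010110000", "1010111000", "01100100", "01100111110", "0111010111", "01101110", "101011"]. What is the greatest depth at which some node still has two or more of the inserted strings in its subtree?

Equivalently: take the maximum, over all pairs, of their longest common prefix length.
"01100100" and "01100111110" agree on "011001" (6 characters) before diverging; nothing deeper is shared.
Longest shared-prefix length: 6

6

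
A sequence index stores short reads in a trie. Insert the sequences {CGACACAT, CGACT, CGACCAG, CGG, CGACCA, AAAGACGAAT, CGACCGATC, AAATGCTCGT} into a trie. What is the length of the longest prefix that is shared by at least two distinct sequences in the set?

Equivalently: take the maximum, over all pairs, of their longest common prefix length.
"CGACCA" and "CGACCAG" agree on "CGACCA" (6 characters) before diverging; nothing deeper is shared.
Longest shared-prefix length: 6

6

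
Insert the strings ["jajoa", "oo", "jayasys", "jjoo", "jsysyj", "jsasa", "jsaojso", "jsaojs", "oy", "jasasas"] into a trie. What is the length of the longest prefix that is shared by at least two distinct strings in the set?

Equivalently: take the maximum, over all pairs, of their longest common prefix length.
e.g. "jsaojs" and "jsaojso" share the prefix "jsaojs" of length 6; no pair shares a longer one.
Longest shared-prefix length: 6

6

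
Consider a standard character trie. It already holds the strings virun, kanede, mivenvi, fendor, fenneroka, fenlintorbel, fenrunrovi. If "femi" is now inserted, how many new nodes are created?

"fe" is already a path in the trie; the remaining "mi" must be added.
So 4 − 2 = 2 new nodes.

2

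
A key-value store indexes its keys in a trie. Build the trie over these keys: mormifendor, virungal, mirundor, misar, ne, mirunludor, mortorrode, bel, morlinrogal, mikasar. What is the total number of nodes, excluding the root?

59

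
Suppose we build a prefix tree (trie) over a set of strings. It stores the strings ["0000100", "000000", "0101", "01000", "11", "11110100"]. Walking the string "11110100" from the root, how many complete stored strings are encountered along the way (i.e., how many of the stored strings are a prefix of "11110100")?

Walk "11110100" from the root; an end-of-word marker is hit whenever a stored word is a prefix of "11110100".
Prefixes of the query that are stored words: "11", "11110100"
Count: 2

2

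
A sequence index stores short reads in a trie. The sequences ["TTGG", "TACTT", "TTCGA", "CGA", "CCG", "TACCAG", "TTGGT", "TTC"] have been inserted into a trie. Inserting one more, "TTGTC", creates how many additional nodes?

"TTG" is already a path in the trie; the remaining "TC" must be added.
Each of the 2 remaining characters creates one node.

2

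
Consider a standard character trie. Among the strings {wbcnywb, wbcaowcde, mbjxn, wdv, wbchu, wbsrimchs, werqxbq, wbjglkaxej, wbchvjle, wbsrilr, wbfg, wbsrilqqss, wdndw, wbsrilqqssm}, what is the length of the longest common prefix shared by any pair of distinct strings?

10

Look for the deepest trie node that still has at least two words in its subtree.
e.g. "wbsrilqqss" and "wbsrilqqssm" share the prefix "wbsrilqqss" of length 10; no pair shares a longer one.
Longest shared-prefix length: 10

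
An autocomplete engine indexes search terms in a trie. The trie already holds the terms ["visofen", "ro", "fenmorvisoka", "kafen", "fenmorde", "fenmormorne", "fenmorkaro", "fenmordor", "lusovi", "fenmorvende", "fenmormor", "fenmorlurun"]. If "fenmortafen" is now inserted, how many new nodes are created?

Walking "fenmortafen" from the root, the first 6 characters ("fenmor") follow existing edges; "t" is the first miss.
So 11 − 6 = 5 new nodes.

5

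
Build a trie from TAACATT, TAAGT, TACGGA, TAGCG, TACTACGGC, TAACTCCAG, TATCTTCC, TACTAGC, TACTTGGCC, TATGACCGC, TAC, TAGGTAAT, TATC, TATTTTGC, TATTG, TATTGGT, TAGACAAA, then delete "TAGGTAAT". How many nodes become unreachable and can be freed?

A node on "TAGGTAAT"'s path can go only if nothing else ends at it or branches off below it.
The suffix "GTAAT" (5 nodes) is used only by "TAGGTAAT"; the node for "TAG" still has the child "C", so pruning stops there.
Nodes removed: 5

5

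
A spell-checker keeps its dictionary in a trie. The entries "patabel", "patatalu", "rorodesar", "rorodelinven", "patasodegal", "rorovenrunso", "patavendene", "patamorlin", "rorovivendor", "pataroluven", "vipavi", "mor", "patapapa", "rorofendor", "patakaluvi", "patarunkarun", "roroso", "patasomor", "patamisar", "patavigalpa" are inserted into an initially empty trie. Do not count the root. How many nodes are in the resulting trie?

For each word, the new-node count is its length minus the longest prefix already in the trie:
  "patabel" → 7 new (p, a, t, a, b, e, l)
  "patatalu" → prefix "pata" already present; 4 new (t, a, l, u)
  "rorodesar" → 9 new (r, o, r, o, d, e, s, a, r)
  "rorodelinven" → prefix "rorode" already present; 6 new (l, i, n, v, e, n)
  "patasodegal" → prefix "pata" already present; 7 new (s, o, d, e, g, a, l)
  "rorovenrunso" → prefix "roro" already present; 8 new (v, e, n, r, u, n, s, o)
  "patavendene" → prefix "pata" already present; 7 new (v, e, n, d, e, n, e)
  "patamorlin" → prefix "pata" already present; 6 new (m, o, r, l, i, n)
  "rorovivendor" → prefix "rorov" already present; 7 new (i, v, e, n, d, o, r)
  "pataroluven" → prefix "pata" already present; 7 new (r, o, l, u, v, e, n)
  "vipavi" → 6 new (v, i, p, a, v, i)
  "mor" → 3 new (m, o, r)
  "patapapa" → prefix "pata" already present; 4 new (p, a, p, a)
  "rorofendor" → prefix "roro" already present; 6 new (f, e, n, d, o, r)
  "patakaluvi" → prefix "pata" already present; 6 new (k, a, l, u, v, i)
  "patarunkarun" → prefix "patar" already present; 7 new (u, n, k, a, r, u, n)
  "roroso" → prefix "roro" already present; 2 new (s, o)
  "patasomor" → prefix "pataso" already present; 3 new (m, o, r)
  "patamisar" → prefix "patam" already present; 4 new (i, s, a, r)
  "patavigalpa" → prefix "patav" already present; 6 new (i, g, a, l, p, a)
Total nodes = 7 + 4 + 9 + 6 + 7 + 8 + 7 + 6 + 7 + 7 + 6 + 3 + 4 + 6 + 6 + 7 + 2 + 3 + 4 + 6 = 115

115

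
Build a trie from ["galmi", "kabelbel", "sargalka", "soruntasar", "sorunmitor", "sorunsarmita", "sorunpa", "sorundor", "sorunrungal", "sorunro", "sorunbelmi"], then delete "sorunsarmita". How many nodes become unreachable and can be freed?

A node on "sorunsarmita"'s path can go only if nothing else ends at it or branches off below it.
The suffix "sarmita" (7 nodes) is used only by "sorunsarmita"; the node for "sorun" still has the child "t", so pruning stops there.
Nodes removed: 7

7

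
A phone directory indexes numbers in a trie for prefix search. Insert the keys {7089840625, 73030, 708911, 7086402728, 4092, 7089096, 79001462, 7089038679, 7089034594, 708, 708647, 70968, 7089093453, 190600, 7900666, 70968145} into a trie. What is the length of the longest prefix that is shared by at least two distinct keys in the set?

6

Equivalently: take the maximum, over all pairs, of their longest common prefix length.
"7089034594" and "7089038679" agree on "708903" (6 characters) before diverging; nothing deeper is shared.
Longest shared-prefix length: 6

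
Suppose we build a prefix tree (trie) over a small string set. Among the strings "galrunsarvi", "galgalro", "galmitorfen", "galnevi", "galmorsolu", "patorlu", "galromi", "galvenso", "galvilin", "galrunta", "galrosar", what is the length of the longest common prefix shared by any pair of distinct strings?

6

The deepest shared node is where two words last agree before diverging.
"galrunsarvi" and "galrunta" agree on "galrun" (6 characters) before diverging; nothing deeper is shared.
Longest shared-prefix length: 6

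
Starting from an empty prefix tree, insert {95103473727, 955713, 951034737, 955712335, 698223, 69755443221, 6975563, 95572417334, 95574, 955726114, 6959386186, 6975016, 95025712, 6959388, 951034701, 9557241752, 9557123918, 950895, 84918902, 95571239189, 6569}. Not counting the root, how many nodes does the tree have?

Trace insertions, counting only characters that open a new branch:
  "95103473727" → 11 new (9, 5, 1, 0, 3, 4, 7, 3, 7, 2, 7)
  "955713" → prefix "95" already present; 4 new (5, 7, 1, 3)
  "951034737" → prefix "951034737" already present; 0 new (none)
  "955712335" → prefix "95571" already present; 4 new (2, 3, 3, 5)
  "698223" → 6 new (6, 9, 8, 2, 2, 3)
  "69755443221" → prefix "69" already present; 9 new (7, 5, 5, 4, 4, 3, 2, 2, 1)
  "6975563" → prefix "69755" already present; 2 new (6, 3)
  "95572417334" → prefix "9557" already present; 7 new (2, 4, 1, 7, 3, 3, 4)
  "95574" → prefix "9557" already present; 1 new (4)
  "955726114" → prefix "95572" already present; 4 new (6, 1, 1, 4)
  "6959386186" → prefix "69" already present; 8 new (5, 9, 3, 8, 6, 1, 8, 6)
  "6975016" → prefix "6975" already present; 3 new (0, 1, 6)
  "95025712" → prefix "95" already present; 6 new (0, 2, 5, 7, 1, 2)
  "6959388" → prefix "695938" already present; 1 new (8)
  "951034701" → prefix "9510347" already present; 2 new (0, 1)
  "9557241752" → prefix "95572417" already present; 2 new (5, 2)
  "9557123918" → prefix "9557123" already present; 3 new (9, 1, 8)
  "950895" → prefix "950" already present; 3 new (8, 9, 5)
  "84918902" → 8 new (8, 4, 9, 1, 8, 9, 0, 2)
  "95571239189" → prefix "9557123918" already present; 1 new (9)
  "6569" → prefix "6" already present; 3 new (5, 6, 9)
Total nodes = 11 + 4 + 0 + 4 + 6 + 9 + 2 + 7 + 1 + 4 + 8 + 3 + 6 + 1 + 2 + 2 + 3 + 3 + 8 + 1 + 3 = 88

88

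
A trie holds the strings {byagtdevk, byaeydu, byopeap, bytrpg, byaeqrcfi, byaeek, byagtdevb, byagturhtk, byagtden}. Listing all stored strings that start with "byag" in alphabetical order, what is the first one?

Words with prefix "byag", in lexicographic order: "byagtden", "byagtdevb", "byagtdevk", "byagturhtk"
Position 1: byagtden

byagtden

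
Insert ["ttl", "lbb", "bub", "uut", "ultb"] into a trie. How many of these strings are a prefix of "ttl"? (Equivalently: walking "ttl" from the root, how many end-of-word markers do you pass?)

1

Check each prefix of "ttl" against the stored set — each match is an end-marker on the path.
Prefixes of the query that are stored words: "ttl"
Count: 1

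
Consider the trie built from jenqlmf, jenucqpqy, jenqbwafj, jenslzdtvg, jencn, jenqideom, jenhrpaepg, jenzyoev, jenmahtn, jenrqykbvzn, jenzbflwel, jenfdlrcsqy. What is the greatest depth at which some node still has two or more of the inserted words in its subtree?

4

The deepest shared node is where two words last agree before diverging.
"jenqbwafj" and "jenqideom" agree on "jenq" (4 characters) before diverging; nothing deeper is shared.
Longest shared-prefix length: 4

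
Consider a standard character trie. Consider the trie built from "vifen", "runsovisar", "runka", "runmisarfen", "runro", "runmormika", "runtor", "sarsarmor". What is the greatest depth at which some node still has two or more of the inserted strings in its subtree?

4

Equivalently: take the maximum, over all pairs, of their longest common prefix length.
e.g. "runmisarfen" and "runmormika" share the prefix "runm" of length 4; no pair shares a longer one.
Longest shared-prefix length: 4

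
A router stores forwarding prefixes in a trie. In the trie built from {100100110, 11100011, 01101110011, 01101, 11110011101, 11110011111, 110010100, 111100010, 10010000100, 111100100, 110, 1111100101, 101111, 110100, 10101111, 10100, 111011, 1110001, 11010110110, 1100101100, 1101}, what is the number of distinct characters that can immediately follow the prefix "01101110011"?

0

Follow the path "01101110011" to its node, then look at its outgoing edges.
No stored string extends past "01101110011".
That node has 0 child edges.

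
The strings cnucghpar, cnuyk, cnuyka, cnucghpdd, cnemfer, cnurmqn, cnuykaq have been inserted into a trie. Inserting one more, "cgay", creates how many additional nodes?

3

"c" is already a path in the trie; the remaining "gay" must be added.
New nodes needed: |"cgay"| − 1 = 4 − 1 = 3.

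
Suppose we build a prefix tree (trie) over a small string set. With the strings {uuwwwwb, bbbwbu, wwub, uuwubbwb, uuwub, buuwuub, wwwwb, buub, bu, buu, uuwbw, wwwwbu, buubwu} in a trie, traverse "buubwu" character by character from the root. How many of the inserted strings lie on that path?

4

Check each prefix of "buubwu" against the stored set — each match is an end-marker on the path.
Prefixes of the query that are stored words: "bu", "buu", "buub", "buubwu"
Count: 4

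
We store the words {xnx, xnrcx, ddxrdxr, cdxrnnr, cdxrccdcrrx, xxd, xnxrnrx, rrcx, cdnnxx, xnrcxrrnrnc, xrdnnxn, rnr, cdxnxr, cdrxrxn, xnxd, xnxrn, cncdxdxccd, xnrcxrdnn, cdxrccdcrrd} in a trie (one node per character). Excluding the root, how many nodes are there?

77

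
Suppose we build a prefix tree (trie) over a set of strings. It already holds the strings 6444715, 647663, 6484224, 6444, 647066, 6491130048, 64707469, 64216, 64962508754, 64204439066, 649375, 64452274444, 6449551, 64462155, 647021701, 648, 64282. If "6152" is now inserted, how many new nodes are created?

Walking "6152" from the root, the first 1 characters ("6") follow existing edges; "1" is the first miss.
New nodes needed: |"6152"| − 1 = 4 − 1 = 3.

3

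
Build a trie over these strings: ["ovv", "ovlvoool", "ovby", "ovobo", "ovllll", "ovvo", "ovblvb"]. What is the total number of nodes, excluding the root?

Trace insertions, counting only characters that open a new branch:
  "ovv" → 3 new (o, v, v)
  "ovlvoool" → prefix "ov" already present; 6 new (l, v, o, o, o, l)
  "ovby" → prefix "ov" already present; 2 new (b, y)
  "ovobo" → prefix "ov" already present; 3 new (o, b, o)
  "ovllll" → prefix "ovl" already present; 3 new (l, l, l)
  "ovvo" → prefix "ovv" already present; 1 new (o)
  "ovblvb" → prefix "ovb" already present; 3 new (l, v, b)
Total nodes = 3 + 6 + 2 + 3 + 3 + 1 + 3 = 21

21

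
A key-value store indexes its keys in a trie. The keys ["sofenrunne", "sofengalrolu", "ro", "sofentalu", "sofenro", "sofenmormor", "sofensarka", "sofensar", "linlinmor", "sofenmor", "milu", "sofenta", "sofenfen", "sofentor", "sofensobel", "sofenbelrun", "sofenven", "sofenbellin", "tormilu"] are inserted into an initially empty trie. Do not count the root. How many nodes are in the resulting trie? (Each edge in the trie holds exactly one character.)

Count nodes per top-level branch (shared prefixes stored once):
  'l'-branch (linlinmor): 9 nodes
  'm'-branch (milu): 4 nodes
  'r'-branch (ro): 2 nodes
  's'-branch (sofenbellin, sofenbelrun, sofenfen, sofengalrolu, sofenmor, sofenmormor, sofenro, sofenrunne, sofensar, sofensarka, sofensobel, sofenta, sofentalu, sofentor, sofenven): 54 nodes
  't'-branch (tormilu): 7 nodes
Sum: 76

76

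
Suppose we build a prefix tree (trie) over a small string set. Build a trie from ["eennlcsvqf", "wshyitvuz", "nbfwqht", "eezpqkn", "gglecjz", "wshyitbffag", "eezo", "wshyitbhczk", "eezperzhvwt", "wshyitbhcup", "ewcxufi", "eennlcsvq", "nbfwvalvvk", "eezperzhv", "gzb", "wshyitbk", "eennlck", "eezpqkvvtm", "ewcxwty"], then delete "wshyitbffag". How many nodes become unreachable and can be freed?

4

After clearing the end-marker at "wshyitbffag", prune upward until reaching a node still needed by another word.
The suffix "ffag" (4 nodes) is used only by "wshyitbffag"; the node for "wshyitb" still has the child "h", so pruning stops there.
Nodes removed: 4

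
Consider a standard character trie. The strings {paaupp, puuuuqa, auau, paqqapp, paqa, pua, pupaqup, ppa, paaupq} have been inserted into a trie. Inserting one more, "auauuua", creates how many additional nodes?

3

Walking "auauuua" from the root, the first 4 characters ("auau") follow existing edges; "u" is the first miss.
New nodes needed: |"auauuua"| − 4 = 7 − 4 = 3.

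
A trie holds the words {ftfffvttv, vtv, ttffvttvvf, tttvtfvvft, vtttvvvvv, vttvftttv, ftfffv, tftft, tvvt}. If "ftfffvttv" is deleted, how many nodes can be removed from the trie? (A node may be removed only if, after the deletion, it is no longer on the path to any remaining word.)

3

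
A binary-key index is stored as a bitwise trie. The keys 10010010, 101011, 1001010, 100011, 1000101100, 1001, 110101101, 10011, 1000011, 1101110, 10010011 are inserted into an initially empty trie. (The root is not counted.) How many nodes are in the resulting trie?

Trie structure (* marks end of a word):
(root)
└─ 1
   ├─ 0
   │  ├─ 0
   │  │  ├─ 0
   │  │  │  ├─ 0
   │  │  │  │  └─ 1
   │  │  │  │     └─ 1 *
   │  │  │  └─ 1
   │  │  │     ├─ 0
   │  │  │     │  └─ 1
   │  │  │     │     └─ 1
   │  │  │     │        └─ 0
   │  │  │     │           └─ 0 *
   │  │  │     └─ 1 *
   │  │  └─ 1 *
   │  │     ├─ 0
   │  │     │  ├─ 0
   │  │     │  │  └─ 1
   │  │     │  │     ├─ 0 *
   │  │     │  │     └─ 1 *
   │  │     │  └─ 1
   │  │     │     └─ 0 *
   │  │     └─ 1 *
   │  └─ 1
   │     └─ 0
   │        └─ 1
   │           └─ 1 *
   └─ 1
      └─ 0
         └─ 1
            ├─ 0
            │  └─ 1
            │     └─ 1
            │        └─ 0
            │           └─ 1 *
            └─ 1
               └─ 1
                  └─ 0 *
Counting every labelled node above: 38.

38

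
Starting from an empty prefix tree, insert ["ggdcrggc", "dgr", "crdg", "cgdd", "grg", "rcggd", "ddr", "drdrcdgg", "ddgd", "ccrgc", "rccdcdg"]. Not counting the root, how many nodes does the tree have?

45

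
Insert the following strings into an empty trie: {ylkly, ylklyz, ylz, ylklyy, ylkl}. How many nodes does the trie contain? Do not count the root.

For each word, the new-node count is its length minus the longest prefix already in the trie:
  "ylkly" → 5 new (y, l, k, l, y)
  "ylklyz" → prefix "ylkly" already present; 1 new (z)
  "ylz" → prefix "yl" already present; 1 new (z)
  "ylklyy" → prefix "ylkly" already present; 1 new (y)
  "ylkl" → prefix "ylkl" already present; 0 new (none)
Total nodes = 5 + 1 + 1 + 1 + 0 = 8

8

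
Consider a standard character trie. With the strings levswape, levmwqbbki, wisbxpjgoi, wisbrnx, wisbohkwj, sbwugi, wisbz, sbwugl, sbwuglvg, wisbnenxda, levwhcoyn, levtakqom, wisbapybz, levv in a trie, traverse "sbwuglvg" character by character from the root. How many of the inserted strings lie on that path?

Check each prefix of "sbwuglvg" against the stored set — each match is an end-marker on the path.
Prefixes of the query that are stored words: "sbwugl", "sbwuglvg"
Count: 2

2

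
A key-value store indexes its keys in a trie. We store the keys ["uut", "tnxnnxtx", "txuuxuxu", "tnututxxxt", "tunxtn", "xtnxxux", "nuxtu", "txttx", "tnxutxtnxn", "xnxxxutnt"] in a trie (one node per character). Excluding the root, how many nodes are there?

61

Insert word by word; a character creates a node only if that edge doesn't already exist:
  "uut" → 3 new (u, u, t)
  "tnxnnxtx" → 8 new (t, n, x, n, n, x, t, x)
  "txuuxuxu" → prefix "t" already present; 7 new (x, u, u, x, u, x, u)
  "tnututxxxt" → prefix "tn" already present; 8 new (u, t, u, t, x, x, x, t)
  "tunxtn" → prefix "t" already present; 5 new (u, n, x, t, n)
  "xtnxxux" → 7 new (x, t, n, x, x, u, x)
  "nuxtu" → 5 new (n, u, x, t, u)
  "txttx" → prefix "tx" already present; 3 new (t, t, x)
  "tnxutxtnxn" → prefix "tnx" already present; 7 new (u, t, x, t, n, x, n)
  "xnxxxutnt" → prefix "x" already present; 8 new (n, x, x, x, u, t, n, t)
Total nodes = 3 + 8 + 7 + 8 + 5 + 7 + 5 + 3 + 7 + 8 = 61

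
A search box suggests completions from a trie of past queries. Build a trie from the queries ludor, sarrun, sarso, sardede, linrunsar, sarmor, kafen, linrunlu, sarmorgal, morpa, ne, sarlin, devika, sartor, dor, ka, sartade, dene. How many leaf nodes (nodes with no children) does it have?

16

A leaf is a node with no children — equivalently, the end of a word that is not a proper prefix of any other stored word.
Those words: "dene", "devika", "dor", "kafen", "linrunlu", "linrunsar", "ludor", "morpa", "ne", "sardede", "sarlin", "sarmorgal", "sarrun", "sarso", "sartade", "sartor"
Leaf count: 16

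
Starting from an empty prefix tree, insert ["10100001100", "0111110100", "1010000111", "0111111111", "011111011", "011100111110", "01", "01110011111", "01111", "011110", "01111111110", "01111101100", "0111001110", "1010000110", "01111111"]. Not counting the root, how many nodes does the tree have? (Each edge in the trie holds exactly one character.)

Insert word by word; a character creates a node only if that edge doesn't already exist:
  "10100001100" → 11 new (1, 0, 1, 0, 0, 0, 0, 1, 1, 0, 0)
  "0111110100" → 10 new (0, 1, 1, 1, 1, 1, 0, 1, 0, 0)
  "1010000111" → prefix "101000011" already present; 1 new (1)
  "0111111111" → prefix "011111" already present; 4 new (1, 1, 1, 1)
  "011111011" → prefix "01111101" already present; 1 new (1)
  "011100111110" → prefix "0111" already present; 8 new (0, 0, 1, 1, 1, 1, 1, 0)
  "01" → prefix "01" already present; 0 new (none)
  "01110011111" → prefix "01110011111" already present; 0 new (none)
  "01111" → prefix "01111" already present; 0 new (none)
  "011110" → prefix "01111" already present; 1 new (0)
  "01111111110" → prefix "0111111111" already present; 1 new (0)
  "01111101100" → prefix "011111011" already present; 2 new (0, 0)
  "0111001110" → prefix "011100111" already present; 1 new (0)
  "1010000110" → prefix "1010000110" already present; 0 new (none)
  "01111111" → prefix "01111111" already present; 0 new (none)
Total nodes = 11 + 10 + 1 + 4 + 1 + 8 + 0 + 0 + 0 + 1 + 1 + 2 + 1 + 0 + 0 = 40

40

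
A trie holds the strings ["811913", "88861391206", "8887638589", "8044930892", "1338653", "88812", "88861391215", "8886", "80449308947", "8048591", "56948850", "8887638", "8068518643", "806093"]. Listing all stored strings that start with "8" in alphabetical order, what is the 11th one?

8887638

Filter for "8…" and sort: "8044930892", "80449308947", "8048591", "806093", "8068518643", "811913", "88812", "8886", "88861391206", "88861391215", "8887638", "8887638589"
The 11th is 8887638.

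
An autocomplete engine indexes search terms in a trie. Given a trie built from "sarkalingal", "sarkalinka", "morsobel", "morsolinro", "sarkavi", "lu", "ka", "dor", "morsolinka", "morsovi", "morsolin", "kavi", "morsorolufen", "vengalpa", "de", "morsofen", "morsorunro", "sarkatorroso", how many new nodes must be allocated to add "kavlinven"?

"kav" is already a path in the trie; the remaining "linven" must be added.
So 9 − 3 = 6 new nodes.

6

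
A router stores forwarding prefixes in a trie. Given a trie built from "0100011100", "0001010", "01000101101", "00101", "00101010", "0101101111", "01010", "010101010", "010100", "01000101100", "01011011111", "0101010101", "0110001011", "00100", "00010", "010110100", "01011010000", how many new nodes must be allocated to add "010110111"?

0

"010110111" is already a full path in the trie; only an end-marker is added.
No new nodes are needed: 0.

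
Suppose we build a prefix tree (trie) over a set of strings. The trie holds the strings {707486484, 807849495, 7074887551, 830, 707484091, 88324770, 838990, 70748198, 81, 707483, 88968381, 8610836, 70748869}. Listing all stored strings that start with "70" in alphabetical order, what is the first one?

DFS of the "70" subtree visits, in order: "70748198", "707483", "707484091", "707486484", "70748869", "7074887551"
The 1st is 70748198.

70748198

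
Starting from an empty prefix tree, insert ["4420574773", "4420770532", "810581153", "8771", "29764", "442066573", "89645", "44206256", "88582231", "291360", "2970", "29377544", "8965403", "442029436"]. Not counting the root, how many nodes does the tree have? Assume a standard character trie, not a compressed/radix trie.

72

Count nodes per top-level branch (shared prefixes stored once):
  '2'-branch (291360, 29377544, 2970, 29764): 16 nodes
  '4'-branch (442029436, 4420574773, 44206256, 442066573, 4420770532): 29 nodes
  '8'-branch (810581153, 8771, 88582231, 89645, 8965403): 27 nodes
Sum: 72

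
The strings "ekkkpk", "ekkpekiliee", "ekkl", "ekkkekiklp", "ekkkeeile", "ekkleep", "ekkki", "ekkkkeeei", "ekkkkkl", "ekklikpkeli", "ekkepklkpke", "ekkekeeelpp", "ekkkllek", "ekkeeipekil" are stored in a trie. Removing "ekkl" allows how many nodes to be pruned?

A node on "ekkl"'s path can go only if nothing else ends at it or branches off below it.
Every node on "ekkl" is still needed (e.g. by "ekkleep"), so nothing is freed.
Nodes removed: 0

0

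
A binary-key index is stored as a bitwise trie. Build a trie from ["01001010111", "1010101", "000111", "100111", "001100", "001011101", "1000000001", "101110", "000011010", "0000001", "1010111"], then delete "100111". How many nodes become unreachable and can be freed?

Walk "100111" from the leaf back toward the root, removing each node that no remaining word uses.
The suffix "111" (3 nodes) is used only by "100111"; the node for "100" still has the child "0", so pruning stops there.
Nodes removed: 3

3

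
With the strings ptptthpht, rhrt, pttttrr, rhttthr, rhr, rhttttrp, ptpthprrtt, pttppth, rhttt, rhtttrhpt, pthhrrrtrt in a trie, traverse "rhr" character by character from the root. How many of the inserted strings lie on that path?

1

Traverse "rhr" character by character; count nodes along the way that are marked as word ends.
Prefixes of the query that are stored words: "rhr"
Count: 1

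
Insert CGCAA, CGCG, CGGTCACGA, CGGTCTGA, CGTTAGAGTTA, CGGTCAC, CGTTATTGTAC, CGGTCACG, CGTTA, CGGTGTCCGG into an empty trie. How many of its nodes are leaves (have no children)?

A leaf is a node with no children — equivalently, the end of a word that is not a proper prefix of any other stored word.
Those words: "CGCAA", "CGCG", "CGGTCACGA", "CGGTCTGA", "CGGTGTCCGG", "CGTTAGAGTTA", "CGTTATTGTAC"
Leaf count: 7

7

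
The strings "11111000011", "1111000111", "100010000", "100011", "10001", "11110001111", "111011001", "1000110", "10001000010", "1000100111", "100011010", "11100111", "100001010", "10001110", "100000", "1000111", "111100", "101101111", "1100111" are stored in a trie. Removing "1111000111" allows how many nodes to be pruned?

0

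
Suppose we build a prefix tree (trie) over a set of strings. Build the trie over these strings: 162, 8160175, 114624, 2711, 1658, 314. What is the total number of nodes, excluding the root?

24

Insert word by word; a character creates a node only if that edge doesn't already exist:
  "162" → 3 new (1, 6, 2)
  "8160175" → 7 new (8, 1, 6, 0, 1, 7, 5)
  "114624" → prefix "1" already present; 5 new (1, 4, 6, 2, 4)
  "2711" → 4 new (2, 7, 1, 1)
  "1658" → prefix "16" already present; 2 new (5, 8)
  "314" → 3 new (3, 1, 4)
Total nodes = 3 + 7 + 5 + 4 + 2 + 3 = 24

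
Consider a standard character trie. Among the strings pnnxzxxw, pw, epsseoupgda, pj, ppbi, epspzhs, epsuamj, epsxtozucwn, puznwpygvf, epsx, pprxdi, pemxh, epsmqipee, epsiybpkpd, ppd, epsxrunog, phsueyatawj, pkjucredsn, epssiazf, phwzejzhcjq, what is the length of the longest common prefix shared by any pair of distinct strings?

4

The deepest shared node is where two words last agree before diverging.
e.g. "epsseoupgda" and "epssiazf" share the prefix "epss" of length 4; no pair shares a longer one.
Longest shared-prefix length: 4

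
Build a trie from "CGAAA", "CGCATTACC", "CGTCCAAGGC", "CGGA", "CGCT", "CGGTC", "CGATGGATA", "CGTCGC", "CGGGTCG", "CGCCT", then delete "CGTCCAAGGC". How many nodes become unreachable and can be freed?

Walk "CGTCCAAGGC" from the leaf back toward the root, removing each node that no remaining word uses.
The suffix "CAAGGC" (6 nodes) is used only by "CGTCCAAGGC"; the node for "CGTC" still has the child "G", so pruning stops there.
Nodes removed: 6

6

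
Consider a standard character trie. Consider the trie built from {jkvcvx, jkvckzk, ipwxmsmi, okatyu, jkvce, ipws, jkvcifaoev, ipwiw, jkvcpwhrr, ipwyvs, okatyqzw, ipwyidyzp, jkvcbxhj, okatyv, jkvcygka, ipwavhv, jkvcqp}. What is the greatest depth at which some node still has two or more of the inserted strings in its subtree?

5

Look for the deepest trie node that still has at least two words in its subtree.
e.g. "okatyqzw" and "okatyu" share the prefix "okaty" of length 5; no pair shares a longer one.
Longest shared-prefix length: 5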